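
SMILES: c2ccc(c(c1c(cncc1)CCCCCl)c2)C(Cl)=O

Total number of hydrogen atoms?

Hydrogens are implicit in SMILES; fill each atom to its normal valence:
  7 × C (aromatic): 1 H each → 7
  4 × C: 2 H each → 8
  4 × C (aromatic): no H
  2 × Cl: no H
  1 × C: no H
  1 × N (aromatic): no H
  1 × O: no H
  Total hydrogens = 15.

15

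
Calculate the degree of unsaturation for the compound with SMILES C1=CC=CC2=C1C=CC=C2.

7

Molecular formula from the SMILES: C10H8.
DoU = (2C + 2 + N − H − X)/2 = (2·10 + 2 + 0 − 8 − 0)/2 = 14/2 = 7.
(Structurally: 2 ring(s) + 5 π bond(s) = 7.)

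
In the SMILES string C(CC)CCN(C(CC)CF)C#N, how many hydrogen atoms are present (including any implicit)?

Hydrogens are implicit in SMILES; fill each atom to its normal valence:
  6 × C: 2 H each → 12
  2 × C: 3 H each → 6
  2 × N: no H
  1 × C: 1 H
  1 × C: no H
  1 × F: no H
  Total hydrogens = 19.

19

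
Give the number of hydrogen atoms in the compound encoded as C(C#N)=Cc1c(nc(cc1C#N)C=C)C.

Hydrogens are implicit in SMILES; fill each atom to its normal valence:
  4 × C (aromatic): no H
  3 × C: 1 H each → 3
  2 × C: no H
  2 × N: no H
  1 × C: 3 H
  1 × C: 2 H
  1 × C (aromatic): 1 H
  1 × N (aromatic): no H
  Total hydrogens = 9.

9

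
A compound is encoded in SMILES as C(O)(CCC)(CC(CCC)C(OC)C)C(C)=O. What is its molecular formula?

C14H28O3

Heavy atoms from the SMILES: 14 C, 3 O.
Implicit hydrogens by atom environment:
  5 × C: 3 H each → 15
  5 × C: 2 H each → 10
  2 × C: 1 H each → 2
  2 × C: no H
  2 × O: no H
  1 × O: 1 H
  Total hydrogens = 28.
Molecular formula: C14H28O3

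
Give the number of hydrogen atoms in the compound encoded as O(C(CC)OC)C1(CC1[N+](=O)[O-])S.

Hydrogens are implicit in SMILES; fill each atom to its normal valence:
  3 × O: no H
  2 × C: 3 H each → 6
  2 × C: 2 H each → 4
  2 × C: 1 H each → 2
  1 × C: no H
  1 × N (charge +1): no H
  1 × O (charge -1): no H
  1 × S: 1 H
  Total hydrogens = 13.

13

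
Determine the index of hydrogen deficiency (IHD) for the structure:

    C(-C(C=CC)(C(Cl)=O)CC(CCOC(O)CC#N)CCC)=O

5

Molecular formula from the SMILES: C16H24ClNO4.
DoU = (2C + 2 + N − H − X)/2 = (2·16 + 2 + 1 − 24 − 1)/2 = 10/2 = 5.
(Structurally: 0 ring(s) + 5 π bond(s) = 5.)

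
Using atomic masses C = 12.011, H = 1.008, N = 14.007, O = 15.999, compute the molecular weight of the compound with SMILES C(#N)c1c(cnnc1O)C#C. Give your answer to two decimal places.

Molecular formula: C7H3N3O.
M = 7×12.011 + 3×1.008 + 3×14.007 + 1×15.999 = 145.12 g/mol.

145.12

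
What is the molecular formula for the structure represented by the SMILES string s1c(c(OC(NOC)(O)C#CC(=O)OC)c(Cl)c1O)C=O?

C11H10ClNO7S

Heavy atoms from the SMILES: 11 C, 1 Cl, 1 N, 7 O, 1 S.
Implicit hydrogens by atom environment:
  5 × O: no H
  4 × C (aromatic): no H
  4 × C: no H
  2 × C: 3 H each → 6
  2 × O: 1 H each → 2
  1 × C: 1 H
  1 × Cl: no H
  1 × N: 1 H
  1 × S (aromatic): no H
  Total hydrogens = 10.
Molecular formula: C11H10ClNO7S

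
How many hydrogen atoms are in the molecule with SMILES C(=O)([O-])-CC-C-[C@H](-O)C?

11

Hydrogens are implicit in SMILES; fill each atom to its normal valence:
  3 × C: 2 H each → 6
  1 × C: 3 H
  1 × C: 1 H
  1 × C: no H
  1 × O: 1 H
  1 × O: no H
  1 × O (charge -1): no H
  Total hydrogens = 11.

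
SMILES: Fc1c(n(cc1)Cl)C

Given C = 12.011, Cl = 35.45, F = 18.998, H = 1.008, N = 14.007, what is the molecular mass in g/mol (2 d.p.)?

Molecular formula: C5H5ClFN.
M = 5×12.011 + 1×35.45 + 1×18.998 + 5×1.008 + 1×14.007 = 133.55 g/mol.

133.55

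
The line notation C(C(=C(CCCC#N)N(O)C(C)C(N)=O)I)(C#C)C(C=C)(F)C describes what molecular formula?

C16H21FIN3O2

Heavy atoms from the SMILES: 16 C, 1 F, 1 I, 3 N, 2 O.
Implicit hydrogens by atom environment:
  6 × C: no H
  4 × C: 2 H each → 8
  4 × C: 1 H each → 4
  2 × C: 3 H each → 6
  2 × N: no H
  1 × F: no H
  1 × I: no H
  1 × N: 2 H
  1 × O: 1 H
  1 × O: no H
  Total hydrogens = 21.
Molecular formula: C16H21FIN3O2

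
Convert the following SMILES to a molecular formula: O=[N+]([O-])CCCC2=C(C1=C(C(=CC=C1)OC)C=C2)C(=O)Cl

C15H14ClNO4

Heavy atoms from the SMILES: 15 C, 1 Cl, 1 N, 4 O.
Implicit hydrogens by atom environment:
  5 × C (aromatic): 1 H each → 5
  5 × C (aromatic): no H
  3 × C: 2 H each → 6
  3 × O: no H
  1 × C: 3 H
  1 × C: no H
  1 × Cl: no H
  1 × N (charge +1): no H
  1 × O (charge -1): no H
  Total hydrogens = 14.
Molecular formula: C15H14ClNO4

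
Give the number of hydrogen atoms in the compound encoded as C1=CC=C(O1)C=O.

Hydrogens are implicit in SMILES; fill each atom to its normal valence:
  3 × C (aromatic): 1 H each → 3
  1 × C: 1 H
  1 × C (aromatic): no H
  1 × O (aromatic): no H
  1 × O: no H
  Total hydrogens = 4.

4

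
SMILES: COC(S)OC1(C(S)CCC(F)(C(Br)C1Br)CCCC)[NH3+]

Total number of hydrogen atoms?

25

Hydrogens are implicit in SMILES; fill each atom to its normal valence:
  5 × C: 2 H each → 10
  4 × C: 1 H each → 4
  2 × Br: no H
  2 × C: 3 H each → 6
  2 × C: no H
  2 × O: no H
  2 × S: 1 H each → 2
  1 × F: no H
  1 × N (charge +1): 3 H
  Total hydrogens = 25.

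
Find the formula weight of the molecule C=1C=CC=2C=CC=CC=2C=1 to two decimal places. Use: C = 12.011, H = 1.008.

Molecular formula: C10H8.
M = 10×12.011 + 8×1.008 = 128.17 g/mol.

128.17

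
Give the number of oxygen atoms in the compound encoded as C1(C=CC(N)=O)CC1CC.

The symbol for oxygen appears 1 time in the SMILES.

1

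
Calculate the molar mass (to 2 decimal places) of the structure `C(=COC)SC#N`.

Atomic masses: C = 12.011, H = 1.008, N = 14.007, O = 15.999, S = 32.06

Molecular formula: C4H5NOS.
M = 4×12.011 + 5×1.008 + 1×14.007 + 1×15.999 + 1×32.06 = 115.15 g/mol.

115.15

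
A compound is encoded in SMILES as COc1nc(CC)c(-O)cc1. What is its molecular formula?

Heavy atoms from the SMILES: 8 C, 1 N, 2 O.
Implicit hydrogens by atom environment:
  3 × C (aromatic): no H
  2 × C: 3 H each → 6
  2 × C (aromatic): 1 H each → 2
  1 × C: 2 H
  1 × N (aromatic): no H
  1 × O: 1 H
  1 × O: no H
  Total hydrogens = 11.
Molecular formula: C8H11NO2

C8H11NO2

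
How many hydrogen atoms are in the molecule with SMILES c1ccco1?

Hydrogens are implicit in SMILES; fill each atom to its normal valence:
  4 × C (aromatic): 1 H each → 4
  1 × O (aromatic): no H
  Total hydrogens = 4.

4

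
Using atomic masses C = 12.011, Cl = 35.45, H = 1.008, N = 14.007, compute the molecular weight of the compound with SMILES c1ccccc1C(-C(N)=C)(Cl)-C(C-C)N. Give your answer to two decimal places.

224.73

Molecular formula: C12H17ClN2.
M = 12×12.011 + 1×35.45 + 17×1.008 + 2×14.007 = 224.73 g/mol.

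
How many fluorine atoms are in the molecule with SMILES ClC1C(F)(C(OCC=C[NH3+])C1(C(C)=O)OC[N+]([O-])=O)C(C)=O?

The symbol for fluorine appears 1 time in the SMILES.

1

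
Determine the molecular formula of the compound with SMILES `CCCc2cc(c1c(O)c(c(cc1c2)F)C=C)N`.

Heavy atoms from the SMILES: 15 C, 1 F, 1 N, 1 O.
Implicit hydrogens by atom environment:
  7 × C (aromatic): no H
  3 × C: 2 H each → 6
  3 × C (aromatic): 1 H each → 3
  1 × C: 3 H
  1 × C: 1 H
  1 × F: no H
  1 × N: 2 H
  1 × O: 1 H
  Total hydrogens = 16.
Molecular formula: C15H16FNO

C15H16FNO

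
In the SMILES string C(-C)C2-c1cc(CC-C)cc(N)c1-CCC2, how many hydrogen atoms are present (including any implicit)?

Hydrogens are implicit in SMILES; fill each atom to its normal valence:
  6 × C: 2 H each → 12
  4 × C (aromatic): no H
  2 × C: 3 H each → 6
  2 × C (aromatic): 1 H each → 2
  1 × C: 1 H
  1 × N: 2 H
  Total hydrogens = 23.

23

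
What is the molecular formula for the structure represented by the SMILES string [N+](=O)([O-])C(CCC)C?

Heavy atoms from the SMILES: 5 C, 1 N, 2 O.
Implicit hydrogens by atom environment:
  2 × C: 3 H each → 6
  2 × C: 2 H each → 4
  1 × C: 1 H
  1 × N (charge +1): no H
  1 × O: no H
  1 × O (charge -1): no H
  Total hydrogens = 11.
Molecular formula: C5H11NO2

C5H11NO2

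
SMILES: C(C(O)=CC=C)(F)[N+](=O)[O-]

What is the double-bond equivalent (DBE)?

3

Molecular formula from the SMILES: C5H6FNO3.
DoU = (2C + 2 + N − H − X)/2 = (2·5 + 2 + 1 − 6 − 1)/2 = 6/2 = 3.
(Structurally: 0 ring(s) + 3 π bond(s) = 3.)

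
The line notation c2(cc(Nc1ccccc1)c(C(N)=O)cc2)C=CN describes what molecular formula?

Heavy atoms from the SMILES: 15 C, 3 N, 1 O.
Implicit hydrogens by atom environment:
  8 × C (aromatic): 1 H each → 8
  4 × C (aromatic): no H
  2 × C: 1 H each → 2
  2 × N: 2 H each → 4
  1 × C: no H
  1 × N: 1 H
  1 × O: no H
  Total hydrogens = 15.
Molecular formula: C15H15N3O

C15H15N3O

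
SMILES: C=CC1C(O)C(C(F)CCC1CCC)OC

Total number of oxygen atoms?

The symbol for oxygen appears 2 times in the SMILES.

2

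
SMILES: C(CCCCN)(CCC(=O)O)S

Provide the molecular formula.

C8H17NO2S

Heavy atoms from the SMILES: 8 C, 1 N, 2 O, 1 S.
Implicit hydrogens by atom environment:
  6 × C: 2 H each → 12
  1 × C: 1 H
  1 × C: no H
  1 × N: 2 H
  1 × O: 1 H
  1 × O: no H
  1 × S: 1 H
  Total hydrogens = 17.
Molecular formula: C8H17NO2S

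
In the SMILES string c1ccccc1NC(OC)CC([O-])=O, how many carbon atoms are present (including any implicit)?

10

The symbol for carbon appears 10 times in the SMILES. Lowercase c denotes aromatic carbon and counts toward C.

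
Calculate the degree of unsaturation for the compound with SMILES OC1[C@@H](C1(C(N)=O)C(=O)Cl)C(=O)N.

4

Molecular formula from the SMILES: C6H7ClN2O4.
DoU = (2C + 2 + N − H − X)/2 = (2·6 + 2 + 2 − 7 − 1)/2 = 8/2 = 4.
(Structurally: 1 ring(s) + 3 π bond(s) = 4.)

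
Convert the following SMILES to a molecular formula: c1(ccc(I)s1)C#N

C5H2INS

Heavy atoms from the SMILES: 5 C, 1 I, 1 N, 1 S.
Implicit hydrogens by atom environment:
  2 × C (aromatic): 1 H each → 2
  2 × C (aromatic): no H
  1 × C: no H
  1 × I: no H
  1 × N: no H
  1 × S (aromatic): no H
  Total hydrogens = 2.
Molecular formula: C5H2INS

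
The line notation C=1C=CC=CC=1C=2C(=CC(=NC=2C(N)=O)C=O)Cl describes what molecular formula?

Heavy atoms from the SMILES: 13 C, 1 Cl, 2 N, 2 O.
Implicit hydrogens by atom environment:
  6 × C (aromatic): 1 H each → 6
  5 × C (aromatic): no H
  2 × O: no H
  1 × C: 1 H
  1 × C: no H
  1 × Cl: no H
  1 × N: 2 H
  1 × N (aromatic): no H
  Total hydrogens = 9.
Molecular formula: C13H9ClN2O2

C13H9ClN2O2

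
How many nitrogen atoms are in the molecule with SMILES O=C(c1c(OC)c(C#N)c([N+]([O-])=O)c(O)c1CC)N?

The symbol for nitrogen appears 3 times in the SMILES.

3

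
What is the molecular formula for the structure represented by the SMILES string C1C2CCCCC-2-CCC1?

C10H18

Heavy atoms from the SMILES: 10 C.
Implicit hydrogens by atom environment:
  8 × C: 2 H each → 16
  2 × C: 1 H each → 2
  Total hydrogens = 18.
Molecular formula: C10H18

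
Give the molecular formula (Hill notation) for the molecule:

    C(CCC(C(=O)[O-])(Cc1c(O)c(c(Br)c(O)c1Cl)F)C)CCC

Heavy atoms from the SMILES: 1 Br, 16 C, 1 Cl, 1 F, 4 O.
Implicit hydrogens by atom environment:
  6 × C: 2 H each → 12
  6 × C (aromatic): no H
  2 × C: 3 H each → 6
  2 × C: no H
  2 × O: 1 H each → 2
  1 × Br: no H
  1 × Cl: no H
  1 × F: no H
  1 × O: no H
  1 × O (charge -1): no H
  Total hydrogens = 20.
Net charge -1.
Molecular formula: C16H20BrClFO4-

C16H20BrClFO4-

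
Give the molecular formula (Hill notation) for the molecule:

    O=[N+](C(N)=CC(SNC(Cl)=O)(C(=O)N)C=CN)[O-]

C7H10ClN5O4S

Heavy atoms from the SMILES: 7 C, 1 Cl, 5 N, 4 O, 1 S.
Implicit hydrogens by atom environment:
  4 × C: no H
  3 × C: 1 H each → 3
  3 × N: 2 H each → 6
  3 × O: no H
  1 × Cl: no H
  1 × N: 1 H
  1 × N (charge +1): no H
  1 × O (charge -1): no H
  1 × S: no H
  Total hydrogens = 10.
Molecular formula: C7H10ClN5O4S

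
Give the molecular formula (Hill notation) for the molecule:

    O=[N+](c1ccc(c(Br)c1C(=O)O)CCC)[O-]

Heavy atoms from the SMILES: 1 Br, 10 C, 1 N, 4 O.
Implicit hydrogens by atom environment:
  4 × C (aromatic): no H
  2 × C: 2 H each → 4
  2 × C (aromatic): 1 H each → 2
  2 × O: no H
  1 × Br: no H
  1 × C: 3 H
  1 × C: no H
  1 × N (charge +1): no H
  1 × O: 1 H
  1 × O (charge -1): no H
  Total hydrogens = 10.
Molecular formula: C10H10BrNO4

C10H10BrNO4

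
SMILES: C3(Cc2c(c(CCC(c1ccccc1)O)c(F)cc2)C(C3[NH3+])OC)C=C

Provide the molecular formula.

Heavy atoms from the SMILES: 22 C, 1 F, 1 N, 2 O.
Implicit hydrogens by atom environment:
  7 × C (aromatic): 1 H each → 7
  5 × C: 1 H each → 5
  5 × C (aromatic): no H
  4 × C: 2 H each → 8
  1 × C: 3 H
  1 × F: no H
  1 × N (charge +1): 3 H
  1 × O: 1 H
  1 × O: no H
  Total hydrogens = 27.
Net charge +1.
Molecular formula: C22H27FNO2+

C22H27FNO2+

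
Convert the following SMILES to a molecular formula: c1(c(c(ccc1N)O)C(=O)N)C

C8H10N2O2

Heavy atoms from the SMILES: 8 C, 2 N, 2 O.
Implicit hydrogens by atom environment:
  4 × C (aromatic): no H
  2 × C (aromatic): 1 H each → 2
  2 × N: 2 H each → 4
  1 × C: 3 H
  1 × C: no H
  1 × O: 1 H
  1 × O: no H
  Total hydrogens = 10.
Molecular formula: C8H10N2O2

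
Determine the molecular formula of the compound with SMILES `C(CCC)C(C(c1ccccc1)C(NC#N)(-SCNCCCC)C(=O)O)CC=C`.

C23H35N3O2S

Heavy atoms from the SMILES: 23 C, 3 N, 2 O, 1 S.
Implicit hydrogens by atom environment:
  9 × C: 2 H each → 18
  5 × C (aromatic): 1 H each → 5
  3 × C: 1 H each → 3
  3 × C: no H
  2 × C: 3 H each → 6
  2 × N: 1 H each → 2
  1 × C (aromatic): no H
  1 × N: no H
  1 × O: 1 H
  1 × O: no H
  1 × S: no H
  Total hydrogens = 35.
Molecular formula: C23H35N3O2S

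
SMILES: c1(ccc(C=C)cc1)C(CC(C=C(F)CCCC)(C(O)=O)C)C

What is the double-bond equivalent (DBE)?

Molecular formula from the SMILES: C20H27FO2.
DoU = (2C + 2 + N − H − X)/2 = (2·20 + 2 + 0 − 27 − 1)/2 = 14/2 = 7.
(Structurally: 1 ring(s) + 6 π bond(s) = 7.)

7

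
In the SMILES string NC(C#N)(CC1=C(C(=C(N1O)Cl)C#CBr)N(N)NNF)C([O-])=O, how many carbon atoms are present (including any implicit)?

10

The symbol for carbon appears 10 times in the SMILES. (Cl is a single chlorine, not C + l.)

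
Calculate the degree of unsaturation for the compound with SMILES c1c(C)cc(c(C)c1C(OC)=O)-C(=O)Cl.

Molecular formula from the SMILES: C11H11ClO3.
DoU = (2C + 2 + N − H − X)/2 = (2·11 + 2 + 0 − 11 − 1)/2 = 12/2 = 6.
(Structurally: 1 ring(s) + 5 π bond(s) = 6.)

6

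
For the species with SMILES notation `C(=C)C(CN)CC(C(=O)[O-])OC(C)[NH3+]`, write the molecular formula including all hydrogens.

C9H18N2O3

Heavy atoms from the SMILES: 9 C, 2 N, 3 O.
Implicit hydrogens by atom environment:
  4 × C: 1 H each → 4
  3 × C: 2 H each → 6
  2 × O: no H
  1 × C: 3 H
  1 × C: no H
  1 × N (charge +1): 3 H
  1 × N: 2 H
  1 × O (charge -1): no H
  Total hydrogens = 18.
Molecular formula: C9H18N2O3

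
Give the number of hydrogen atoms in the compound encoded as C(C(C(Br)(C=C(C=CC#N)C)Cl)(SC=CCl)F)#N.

8

Hydrogens are implicit in SMILES; fill each atom to its normal valence:
  5 × C: 1 H each → 5
  5 × C: no H
  2 × Cl: no H
  2 × N: no H
  1 × Br: no H
  1 × C: 3 H
  1 × F: no H
  1 × S: no H
  Total hydrogens = 8.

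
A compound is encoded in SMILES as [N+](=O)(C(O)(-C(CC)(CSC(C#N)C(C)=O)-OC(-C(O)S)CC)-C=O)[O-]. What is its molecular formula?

C14H22N2O7S2

Heavy atoms from the SMILES: 14 C, 2 N, 7 O, 2 S.
Implicit hydrogens by atom environment:
  4 × C: 1 H each → 4
  4 × C: no H
  4 × O: no H
  3 × C: 3 H each → 9
  3 × C: 2 H each → 6
  2 × O: 1 H each → 2
  1 × N (charge +1): no H
  1 × N: no H
  1 × O (charge -1): no H
  1 × S: 1 H
  1 × S: no H
  Total hydrogens = 22.
Molecular formula: C14H22N2O7S2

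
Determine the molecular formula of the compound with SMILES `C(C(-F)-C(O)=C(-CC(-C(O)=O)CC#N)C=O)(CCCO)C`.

Heavy atoms from the SMILES: 14 C, 1 F, 1 N, 5 O.
Implicit hydrogens by atom environment:
  5 × C: 2 H each → 10
  4 × C: 1 H each → 4
  4 × C: no H
  3 × O: 1 H each → 3
  2 × O: no H
  1 × C: 3 H
  1 × F: no H
  1 × N: no H
  Total hydrogens = 20.
Molecular formula: C14H20FNO5

C14H20FNO5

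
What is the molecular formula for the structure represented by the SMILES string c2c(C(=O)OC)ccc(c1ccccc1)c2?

Heavy atoms from the SMILES: 14 C, 2 O.
Implicit hydrogens by atom environment:
  9 × C (aromatic): 1 H each → 9
  3 × C (aromatic): no H
  2 × O: no H
  1 × C: 3 H
  1 × C: no H
  Total hydrogens = 12.
Molecular formula: C14H12O2

C14H12O2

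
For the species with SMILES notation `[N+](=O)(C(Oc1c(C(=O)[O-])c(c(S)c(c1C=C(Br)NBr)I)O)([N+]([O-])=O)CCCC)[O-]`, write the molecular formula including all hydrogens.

Heavy atoms from the SMILES: 2 Br, 14 C, 1 I, 3 N, 8 O, 1 S.
Implicit hydrogens by atom environment:
  6 × C (aromatic): no H
  4 × O: no H
  3 × C: 2 H each → 6
  3 × C: no H
  3 × O (charge -1): no H
  2 × Br: no H
  2 × N (charge +1): no H
  1 × C: 3 H
  1 × C: 1 H
  1 × I: no H
  1 × N: 1 H
  1 × O: 1 H
  1 × S: 1 H
  Total hydrogens = 13.
Net charge -1.
Molecular formula: C14H13Br2IN3O8S-

C14H13Br2IN3O8S-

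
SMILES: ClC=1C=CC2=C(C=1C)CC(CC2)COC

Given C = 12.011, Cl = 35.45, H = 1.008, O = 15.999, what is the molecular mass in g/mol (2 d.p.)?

Molecular formula: C13H17ClO.
M = 13×12.011 + 1×35.45 + 17×1.008 + 1×15.999 = 224.73 g/mol.

224.73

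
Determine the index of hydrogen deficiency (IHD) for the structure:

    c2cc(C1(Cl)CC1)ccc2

5

Molecular formula from the SMILES: C9H9Cl.
DoU = (2C + 2 + N − H − X)/2 = (2·9 + 2 + 0 − 9 − 1)/2 = 10/2 = 5.
(Structurally: 2 ring(s) + 3 π bond(s) = 5.)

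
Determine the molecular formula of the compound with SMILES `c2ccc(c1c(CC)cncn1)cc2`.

C12H12N2

Heavy atoms from the SMILES: 12 C, 2 N.
Implicit hydrogens by atom environment:
  7 × C (aromatic): 1 H each → 7
  3 × C (aromatic): no H
  2 × N (aromatic): no H
  1 × C: 3 H
  1 × C: 2 H
  Total hydrogens = 12.
Molecular formula: C12H12N2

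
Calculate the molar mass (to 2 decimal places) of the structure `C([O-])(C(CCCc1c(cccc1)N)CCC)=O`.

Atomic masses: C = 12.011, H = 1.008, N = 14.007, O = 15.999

Molecular formula: C14H20NO2-.
M = 14×12.011 + 20×1.008 + 1×14.007 + 2×15.999 = 234.32 g/mol.

234.32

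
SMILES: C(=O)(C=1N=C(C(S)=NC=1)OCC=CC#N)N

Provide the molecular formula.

C9H8N4O2S

Heavy atoms from the SMILES: 9 C, 4 N, 2 O, 1 S.
Implicit hydrogens by atom environment:
  3 × C (aromatic): no H
  2 × C: 1 H each → 2
  2 × C: no H
  2 × N (aromatic): no H
  2 × O: no H
  1 × C: 2 H
  1 × C (aromatic): 1 H
  1 × N: 2 H
  1 × N: no H
  1 × S: 1 H
  Total hydrogens = 8.
Molecular formula: C9H8N4O2S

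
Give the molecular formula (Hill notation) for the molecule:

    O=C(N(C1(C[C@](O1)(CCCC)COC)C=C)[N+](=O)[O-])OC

Heavy atoms from the SMILES: 13 C, 2 N, 6 O.
Implicit hydrogens by atom environment:
  6 × C: 2 H each → 12
  5 × O: no H
  3 × C: 3 H each → 9
  3 × C: no H
  1 × C: 1 H
  1 × N: no H
  1 × N (charge +1): no H
  1 × O (charge -1): no H
  Total hydrogens = 22.
Molecular formula: C13H22N2O6

C13H22N2O6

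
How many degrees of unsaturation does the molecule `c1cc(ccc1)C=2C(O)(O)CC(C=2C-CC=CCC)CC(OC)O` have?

7

Molecular formula from the SMILES: C20H28O4.
DoU = (2C + 2 + N − H − X)/2 = (2·20 + 2 + 0 − 28 − 0)/2 = 14/2 = 7.
(Structurally: 2 ring(s) + 5 π bond(s) = 7.)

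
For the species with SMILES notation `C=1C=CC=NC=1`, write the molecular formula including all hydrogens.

C5H5N

Heavy atoms from the SMILES: 5 C, 1 N.
Implicit hydrogens by atom environment:
  5 × C (aromatic): 1 H each → 5
  1 × N (aromatic): no H
  Total hydrogens = 5.
Molecular formula: C5H5N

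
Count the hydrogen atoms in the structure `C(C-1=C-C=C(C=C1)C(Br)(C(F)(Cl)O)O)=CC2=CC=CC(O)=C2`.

13

Hydrogens are implicit in SMILES; fill each atom to its normal valence:
  8 × C (aromatic): 1 H each → 8
  4 × C (aromatic): no H
  3 × O: 1 H each → 3
  2 × C: 1 H each → 2
  2 × C: no H
  1 × Br: no H
  1 × Cl: no H
  1 × F: no H
  Total hydrogens = 13.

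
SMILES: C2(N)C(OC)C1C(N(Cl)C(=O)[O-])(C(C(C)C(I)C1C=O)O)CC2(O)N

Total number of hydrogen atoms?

22

Hydrogens are implicit in SMILES; fill each atom to its normal valence:
  8 × C: 1 H each → 8
  3 × C: no H
  3 × O: no H
  2 × C: 3 H each → 6
  2 × N: 2 H each → 4
  2 × O: 1 H each → 2
  1 × C: 2 H
  1 × Cl: no H
  1 × I: no H
  1 × N: no H
  1 × O (charge -1): no H
  Total hydrogens = 22.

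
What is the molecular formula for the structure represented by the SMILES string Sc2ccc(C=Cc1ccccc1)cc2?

Heavy atoms from the SMILES: 14 C, 1 S.
Implicit hydrogens by atom environment:
  9 × C (aromatic): 1 H each → 9
  3 × C (aromatic): no H
  2 × C: 1 H each → 2
  1 × S: 1 H
  Total hydrogens = 12.
Molecular formula: C14H12S

C14H12S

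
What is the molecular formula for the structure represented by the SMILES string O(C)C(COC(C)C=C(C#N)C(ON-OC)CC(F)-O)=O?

C12H19FN2O6

Heavy atoms from the SMILES: 12 C, 1 F, 2 N, 6 O.
Implicit hydrogens by atom environment:
  5 × O: no H
  4 × C: 1 H each → 4
  3 × C: 3 H each → 9
  3 × C: no H
  2 × C: 2 H each → 4
  1 × F: no H
  1 × N: 1 H
  1 × N: no H
  1 × O: 1 H
  Total hydrogens = 19.
Molecular formula: C12H19FN2O6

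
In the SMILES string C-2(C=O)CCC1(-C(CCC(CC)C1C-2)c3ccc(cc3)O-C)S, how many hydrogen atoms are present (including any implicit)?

28

Hydrogens are implicit in SMILES; fill each atom to its normal valence:
  6 × C: 2 H each → 12
  5 × C: 1 H each → 5
  4 × C (aromatic): 1 H each → 4
  2 × C: 3 H each → 6
  2 × C (aromatic): no H
  2 × O: no H
  1 × C: no H
  1 × S: 1 H
  Total hydrogens = 28.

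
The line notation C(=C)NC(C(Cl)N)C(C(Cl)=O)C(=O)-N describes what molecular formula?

Heavy atoms from the SMILES: 7 C, 2 Cl, 3 N, 2 O.
Implicit hydrogens by atom environment:
  4 × C: 1 H each → 4
  2 × C: no H
  2 × Cl: no H
  2 × N: 2 H each → 4
  2 × O: no H
  1 × C: 2 H
  1 × N: 1 H
  Total hydrogens = 11.
Molecular formula: C7H11Cl2N3O2

C7H11Cl2N3O2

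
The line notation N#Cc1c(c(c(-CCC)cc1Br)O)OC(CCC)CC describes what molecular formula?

C16H22BrNO2

Heavy atoms from the SMILES: 1 Br, 16 C, 1 N, 2 O.
Implicit hydrogens by atom environment:
  5 × C: 2 H each → 10
  5 × C (aromatic): no H
  3 × C: 3 H each → 9
  1 × Br: no H
  1 × C (aromatic): 1 H
  1 × C: 1 H
  1 × C: no H
  1 × N: no H
  1 × O: 1 H
  1 × O: no H
  Total hydrogens = 22.
Molecular formula: C16H22BrNO2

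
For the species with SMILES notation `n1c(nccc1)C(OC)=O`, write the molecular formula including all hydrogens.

Heavy atoms from the SMILES: 6 C, 2 N, 2 O.
Implicit hydrogens by atom environment:
  3 × C (aromatic): 1 H each → 3
  2 × N (aromatic): no H
  2 × O: no H
  1 × C: 3 H
  1 × C (aromatic): no H
  1 × C: no H
  Total hydrogens = 6.
Molecular formula: C6H6N2O2

C6H6N2O2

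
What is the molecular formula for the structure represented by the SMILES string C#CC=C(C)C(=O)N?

C6H7NO

Heavy atoms from the SMILES: 6 C, 1 N, 1 O.
Implicit hydrogens by atom environment:
  3 × C: no H
  2 × C: 1 H each → 2
  1 × C: 3 H
  1 × N: 2 H
  1 × O: no H
  Total hydrogens = 7.
Molecular formula: C6H7NO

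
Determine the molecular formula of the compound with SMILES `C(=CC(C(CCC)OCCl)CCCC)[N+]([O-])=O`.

C12H22ClNO3

Heavy atoms from the SMILES: 12 C, 1 Cl, 1 N, 3 O.
Implicit hydrogens by atom environment:
  6 × C: 2 H each → 12
  4 × C: 1 H each → 4
  2 × C: 3 H each → 6
  2 × O: no H
  1 × Cl: no H
  1 × N (charge +1): no H
  1 × O (charge -1): no H
  Total hydrogens = 22.
Molecular formula: C12H22ClNO3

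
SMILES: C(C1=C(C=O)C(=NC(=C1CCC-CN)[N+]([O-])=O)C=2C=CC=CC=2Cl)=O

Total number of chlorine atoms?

1

The symbol for chlorine appears 1 time in the SMILES.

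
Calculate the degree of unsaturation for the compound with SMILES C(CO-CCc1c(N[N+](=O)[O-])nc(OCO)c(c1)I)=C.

Molecular formula from the SMILES: C11H14IN3O5.
DoU = (2C + 2 + N − H − X)/2 = (2·11 + 2 + 3 − 14 − 1)/2 = 12/2 = 6.
(Structurally: 1 ring(s) + 5 π bond(s) = 6.)

6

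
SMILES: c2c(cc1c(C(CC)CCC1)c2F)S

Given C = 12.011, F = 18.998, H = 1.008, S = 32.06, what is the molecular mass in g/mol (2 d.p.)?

210.31

Molecular formula: C12H15FS.
M = 12×12.011 + 1×18.998 + 15×1.008 + 1×32.06 = 210.31 g/mol.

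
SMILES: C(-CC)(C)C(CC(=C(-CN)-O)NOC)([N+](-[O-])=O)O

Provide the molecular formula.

C10H21N3O5

Heavy atoms from the SMILES: 10 C, 3 N, 5 O.
Implicit hydrogens by atom environment:
  3 × C: 3 H each → 9
  3 × C: 2 H each → 6
  3 × C: no H
  2 × O: 1 H each → 2
  2 × O: no H
  1 × C: 1 H
  1 × N: 2 H
  1 × N: 1 H
  1 × N (charge +1): no H
  1 × O (charge -1): no H
  Total hydrogens = 21.
Molecular formula: C10H21N3O5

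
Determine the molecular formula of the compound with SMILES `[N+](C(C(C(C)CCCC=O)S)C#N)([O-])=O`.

C9H14N2O3S

Heavy atoms from the SMILES: 9 C, 2 N, 3 O, 1 S.
Implicit hydrogens by atom environment:
  4 × C: 1 H each → 4
  3 × C: 2 H each → 6
  2 × O: no H
  1 × C: 3 H
  1 × C: no H
  1 × N: no H
  1 × N (charge +1): no H
  1 × O (charge -1): no H
  1 × S: 1 H
  Total hydrogens = 14.
Molecular formula: C9H14N2O3S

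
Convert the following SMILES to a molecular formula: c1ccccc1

Heavy atoms from the SMILES: 6 C.
Implicit hydrogens by atom environment:
  6 × C (aromatic): 1 H each → 6
  Total hydrogens = 6.
Molecular formula: C6H6

C6H6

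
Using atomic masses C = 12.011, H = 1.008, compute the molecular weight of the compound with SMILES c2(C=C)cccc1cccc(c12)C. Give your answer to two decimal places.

168.24

Molecular formula: C13H12.
M = 13×12.011 + 12×1.008 = 168.24 g/mol.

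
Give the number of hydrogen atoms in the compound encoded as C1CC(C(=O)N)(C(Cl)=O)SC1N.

Hydrogens are implicit in SMILES; fill each atom to its normal valence:
  3 × C: no H
  2 × C: 2 H each → 4
  2 × N: 2 H each → 4
  2 × O: no H
  1 × C: 1 H
  1 × Cl: no H
  1 × S: no H
  Total hydrogens = 9.

9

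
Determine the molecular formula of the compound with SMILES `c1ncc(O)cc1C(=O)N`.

C6H6N2O2

Heavy atoms from the SMILES: 6 C, 2 N, 2 O.
Implicit hydrogens by atom environment:
  3 × C (aromatic): 1 H each → 3
  2 × C (aromatic): no H
  1 × C: no H
  1 × N: 2 H
  1 × N (aromatic): no H
  1 × O: 1 H
  1 × O: no H
  Total hydrogens = 6.
Molecular formula: C6H6N2O2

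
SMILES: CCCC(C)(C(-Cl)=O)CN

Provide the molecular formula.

Heavy atoms from the SMILES: 7 C, 1 Cl, 1 N, 1 O.
Implicit hydrogens by atom environment:
  3 × C: 2 H each → 6
  2 × C: 3 H each → 6
  2 × C: no H
  1 × Cl: no H
  1 × N: 2 H
  1 × O: no H
  Total hydrogens = 14.
Molecular formula: C7H14ClNO

C7H14ClNO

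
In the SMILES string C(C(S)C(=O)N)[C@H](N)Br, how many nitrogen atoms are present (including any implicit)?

2

The symbol for nitrogen appears 2 times in the SMILES.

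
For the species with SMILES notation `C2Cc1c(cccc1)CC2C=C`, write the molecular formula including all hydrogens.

C12H14

Heavy atoms from the SMILES: 12 C.
Implicit hydrogens by atom environment:
  4 × C: 2 H each → 8
  4 × C (aromatic): 1 H each → 4
  2 × C: 1 H each → 2
  2 × C (aromatic): no H
  Total hydrogens = 14.
Molecular formula: C12H14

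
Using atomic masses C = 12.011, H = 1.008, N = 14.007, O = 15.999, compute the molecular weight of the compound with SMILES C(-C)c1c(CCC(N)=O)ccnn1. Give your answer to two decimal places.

179.22

Molecular formula: C9H13N3O.
M = 9×12.011 + 13×1.008 + 3×14.007 + 1×15.999 = 179.22 g/mol.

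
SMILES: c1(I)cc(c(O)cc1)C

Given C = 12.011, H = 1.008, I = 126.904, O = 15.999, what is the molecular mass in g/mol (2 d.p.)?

Molecular formula: C7H7IO.
M = 7×12.011 + 7×1.008 + 1×126.904 + 1×15.999 = 234.04 g/mol.

234.04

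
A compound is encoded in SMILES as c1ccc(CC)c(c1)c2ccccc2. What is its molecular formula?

C14H14

Heavy atoms from the SMILES: 14 C.
Implicit hydrogens by atom environment:
  9 × C (aromatic): 1 H each → 9
  3 × C (aromatic): no H
  1 × C: 3 H
  1 × C: 2 H
  Total hydrogens = 14.
Molecular formula: C14H14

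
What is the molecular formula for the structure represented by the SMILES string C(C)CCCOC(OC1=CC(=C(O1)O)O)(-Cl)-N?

Heavy atoms from the SMILES: 10 C, 1 Cl, 1 N, 5 O.
Implicit hydrogens by atom environment:
  4 × C: 2 H each → 8
  3 × C (aromatic): no H
  2 × O: 1 H each → 2
  2 × O: no H
  1 × C: 3 H
  1 × C (aromatic): 1 H
  1 × C: no H
  1 × Cl: no H
  1 × N: 2 H
  1 × O (aromatic): no H
  Total hydrogens = 16.
Molecular formula: C10H16ClNO5

C10H16ClNO5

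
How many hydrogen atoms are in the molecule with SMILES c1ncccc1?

Hydrogens are implicit in SMILES; fill each atom to its normal valence:
  5 × C (aromatic): 1 H each → 5
  1 × N (aromatic): no H
  Total hydrogens = 5.

5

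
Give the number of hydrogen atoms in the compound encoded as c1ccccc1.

Hydrogens are implicit in SMILES; fill each atom to its normal valence:
  6 × C (aromatic): 1 H each → 6
  Total hydrogens = 6.

6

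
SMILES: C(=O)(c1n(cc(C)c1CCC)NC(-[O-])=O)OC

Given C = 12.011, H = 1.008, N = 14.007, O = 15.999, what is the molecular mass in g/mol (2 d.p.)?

Molecular formula: C11H15N2O4-.
M = 11×12.011 + 15×1.008 + 2×14.007 + 4×15.999 = 239.25 g/mol.

239.25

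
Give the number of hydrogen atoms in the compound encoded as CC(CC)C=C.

12

Hydrogens are implicit in SMILES; fill each atom to its normal valence:
  2 × C: 3 H each → 6
  2 × C: 2 H each → 4
  2 × C: 1 H each → 2
  Total hydrogens = 12.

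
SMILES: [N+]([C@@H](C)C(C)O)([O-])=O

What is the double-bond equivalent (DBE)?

Molecular formula from the SMILES: C4H9NO3.
DoU = (2C + 2 + N − H − X)/2 = (2·4 + 2 + 1 − 9 − 0)/2 = 2/2 = 1.
(Structurally: 0 ring(s) + 1 π bond(s) = 1.)

1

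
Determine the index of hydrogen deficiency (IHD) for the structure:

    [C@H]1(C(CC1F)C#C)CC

Molecular formula from the SMILES: C8H11F.
DoU = (2C + 2 + N − H − X)/2 = (2·8 + 2 + 0 − 11 − 1)/2 = 6/2 = 3.
(Structurally: 1 ring(s) + 2 π bond(s) = 3.)

3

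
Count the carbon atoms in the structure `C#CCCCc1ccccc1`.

11

The symbol for carbon appears 11 times in the SMILES. Lowercase c denotes aromatic carbon and counts toward C.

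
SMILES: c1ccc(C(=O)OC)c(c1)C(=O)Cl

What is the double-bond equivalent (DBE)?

6

Molecular formula from the SMILES: C9H7ClO3.
DoU = (2C + 2 + N − H − X)/2 = (2·9 + 2 + 0 − 7 − 1)/2 = 12/2 = 6.
(Structurally: 1 ring(s) + 5 π bond(s) = 6.)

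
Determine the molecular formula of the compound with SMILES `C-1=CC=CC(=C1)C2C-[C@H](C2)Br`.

Heavy atoms from the SMILES: 1 Br, 10 C.
Implicit hydrogens by atom environment:
  5 × C (aromatic): 1 H each → 5
  2 × C: 2 H each → 4
  2 × C: 1 H each → 2
  1 × Br: no H
  1 × C (aromatic): no H
  Total hydrogens = 11.
Molecular formula: C10H11Br

C10H11Br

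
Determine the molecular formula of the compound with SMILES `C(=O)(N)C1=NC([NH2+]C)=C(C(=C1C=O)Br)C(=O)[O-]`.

C9H8BrN3O4

Heavy atoms from the SMILES: 1 Br, 9 C, 3 N, 4 O.
Implicit hydrogens by atom environment:
  5 × C (aromatic): no H
  3 × O: no H
  2 × C: no H
  1 × Br: no H
  1 × C: 3 H
  1 × C: 1 H
  1 × N: 2 H
  1 × N (charge +1): 2 H
  1 × N (aromatic): no H
  1 × O (charge -1): no H
  Total hydrogens = 8.
Molecular formula: C9H8BrN3O4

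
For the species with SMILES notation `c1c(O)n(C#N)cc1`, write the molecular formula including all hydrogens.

C5H4N2O

Heavy atoms from the SMILES: 5 C, 2 N, 1 O.
Implicit hydrogens by atom environment:
  3 × C (aromatic): 1 H each → 3
  1 × C (aromatic): no H
  1 × C: no H
  1 × N (aromatic): no H
  1 × N: no H
  1 × O: 1 H
  Total hydrogens = 4.
Molecular formula: C5H4N2O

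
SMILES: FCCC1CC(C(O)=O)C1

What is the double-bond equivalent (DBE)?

2

Molecular formula from the SMILES: C7H11FO2.
DoU = (2C + 2 + N − H − X)/2 = (2·7 + 2 + 0 − 11 − 1)/2 = 4/2 = 2.
(Structurally: 1 ring(s) + 1 π bond(s) = 2.)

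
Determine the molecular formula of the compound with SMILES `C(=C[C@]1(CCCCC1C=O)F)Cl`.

C9H12ClFO

Heavy atoms from the SMILES: 9 C, 1 Cl, 1 F, 1 O.
Implicit hydrogens by atom environment:
  4 × C: 2 H each → 8
  4 × C: 1 H each → 4
  1 × C: no H
  1 × Cl: no H
  1 × F: no H
  1 × O: no H
  Total hydrogens = 12.
Molecular formula: C9H12ClFO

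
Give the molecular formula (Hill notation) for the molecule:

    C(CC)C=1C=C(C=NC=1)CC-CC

C12H19N

Heavy atoms from the SMILES: 12 C, 1 N.
Implicit hydrogens by atom environment:
  5 × C: 2 H each → 10
  3 × C (aromatic): 1 H each → 3
  2 × C: 3 H each → 6
  2 × C (aromatic): no H
  1 × N (aromatic): no H
  Total hydrogens = 19.
Molecular formula: C12H19N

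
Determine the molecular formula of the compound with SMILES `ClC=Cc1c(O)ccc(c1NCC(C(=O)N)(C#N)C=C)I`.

C14H13ClIN3O2

Heavy atoms from the SMILES: 14 C, 1 Cl, 1 I, 3 N, 2 O.
Implicit hydrogens by atom environment:
  4 × C (aromatic): no H
  3 × C: 1 H each → 3
  3 × C: no H
  2 × C: 2 H each → 4
  2 × C (aromatic): 1 H each → 2
  1 × Cl: no H
  1 × I: no H
  1 × N: 2 H
  1 × N: 1 H
  1 × N: no H
  1 × O: 1 H
  1 × O: no H
  Total hydrogens = 13.
Molecular formula: C14H13ClIN3O2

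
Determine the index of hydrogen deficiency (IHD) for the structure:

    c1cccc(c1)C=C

5

Molecular formula from the SMILES: C8H8.
DoU = (2C + 2 + N − H − X)/2 = (2·8 + 2 + 0 − 8 − 0)/2 = 10/2 = 5.
(Structurally: 1 ring(s) + 4 π bond(s) = 5.)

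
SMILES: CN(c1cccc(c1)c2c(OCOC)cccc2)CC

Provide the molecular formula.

C17H21NO2

Heavy atoms from the SMILES: 17 C, 1 N, 2 O.
Implicit hydrogens by atom environment:
  8 × C (aromatic): 1 H each → 8
  4 × C (aromatic): no H
  3 × C: 3 H each → 9
  2 × C: 2 H each → 4
  2 × O: no H
  1 × N: no H
  Total hydrogens = 21.
Molecular formula: C17H21NO2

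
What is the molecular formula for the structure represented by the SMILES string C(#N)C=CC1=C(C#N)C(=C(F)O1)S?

C8H3FN2OS

Heavy atoms from the SMILES: 8 C, 1 F, 2 N, 1 O, 1 S.
Implicit hydrogens by atom environment:
  4 × C (aromatic): no H
  2 × C: 1 H each → 2
  2 × C: no H
  2 × N: no H
  1 × F: no H
  1 × O (aromatic): no H
  1 × S: 1 H
  Total hydrogens = 3.
Molecular formula: C8H3FN2OS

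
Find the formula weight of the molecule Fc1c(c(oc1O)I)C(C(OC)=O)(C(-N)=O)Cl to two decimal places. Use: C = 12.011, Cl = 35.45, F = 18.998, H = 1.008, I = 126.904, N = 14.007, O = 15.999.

Molecular formula: C8H6ClFINO5.
M = 8×12.011 + 1×35.45 + 1×18.998 + 6×1.008 + 1×126.904 + 1×14.007 + 5×15.999 = 377.49 g/mol.

377.49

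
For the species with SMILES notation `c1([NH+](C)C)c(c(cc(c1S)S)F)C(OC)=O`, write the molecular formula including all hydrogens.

Heavy atoms from the SMILES: 10 C, 1 F, 1 N, 2 O, 2 S.
Implicit hydrogens by atom environment:
  5 × C (aromatic): no H
  3 × C: 3 H each → 9
  2 × O: no H
  2 × S: 1 H each → 2
  1 × C (aromatic): 1 H
  1 × C: no H
  1 × F: no H
  1 × N (charge +1): 1 H
  Total hydrogens = 13.
Net charge +1.
Molecular formula: C10H13FNO2S2+

C10H13FNO2S2+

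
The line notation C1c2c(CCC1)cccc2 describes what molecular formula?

Heavy atoms from the SMILES: 10 C.
Implicit hydrogens by atom environment:
  4 × C: 2 H each → 8
  4 × C (aromatic): 1 H each → 4
  2 × C (aromatic): no H
  Total hydrogens = 12.
Molecular formula: C10H12

C10H12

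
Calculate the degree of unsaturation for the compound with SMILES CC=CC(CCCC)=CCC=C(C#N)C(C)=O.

Molecular formula from the SMILES: C15H21NO.
DoU = (2C + 2 + N − H − X)/2 = (2·15 + 2 + 1 − 21 − 0)/2 = 12/2 = 6.
(Structurally: 0 ring(s) + 6 π bond(s) = 6.)

6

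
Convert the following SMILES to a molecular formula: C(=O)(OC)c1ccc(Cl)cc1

Heavy atoms from the SMILES: 8 C, 1 Cl, 2 O.
Implicit hydrogens by atom environment:
  4 × C (aromatic): 1 H each → 4
  2 × C (aromatic): no H
  2 × O: no H
  1 × C: 3 H
  1 × C: no H
  1 × Cl: no H
  Total hydrogens = 7.
Molecular formula: C8H7ClO2

C8H7ClO2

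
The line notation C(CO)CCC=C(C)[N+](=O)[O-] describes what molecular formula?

C7H13NO3

Heavy atoms from the SMILES: 7 C, 1 N, 3 O.
Implicit hydrogens by atom environment:
  4 × C: 2 H each → 8
  1 × C: 3 H
  1 × C: 1 H
  1 × C: no H
  1 × N (charge +1): no H
  1 × O: 1 H
  1 × O: no H
  1 × O (charge -1): no H
  Total hydrogens = 13.
Molecular formula: C7H13NO3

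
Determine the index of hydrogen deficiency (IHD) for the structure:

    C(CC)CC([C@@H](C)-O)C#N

Molecular formula from the SMILES: C8H15NO.
DoU = (2C + 2 + N − H − X)/2 = (2·8 + 2 + 1 − 15 − 0)/2 = 4/2 = 2.
(Structurally: 0 ring(s) + 2 π bond(s) = 2.)

2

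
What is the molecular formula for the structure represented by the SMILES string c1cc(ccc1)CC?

C8H10

Heavy atoms from the SMILES: 8 C.
Implicit hydrogens by atom environment:
  5 × C (aromatic): 1 H each → 5
  1 × C: 3 H
  1 × C: 2 H
  1 × C (aromatic): no H
  Total hydrogens = 10.
Molecular formula: C8H10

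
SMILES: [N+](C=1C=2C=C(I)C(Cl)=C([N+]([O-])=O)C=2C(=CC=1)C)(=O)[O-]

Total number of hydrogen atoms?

Hydrogens are implicit in SMILES; fill each atom to its normal valence:
  7 × C (aromatic): no H
  3 × C (aromatic): 1 H each → 3
  2 × N (charge +1): no H
  2 × O: no H
  2 × O (charge -1): no H
  1 × C: 3 H
  1 × Cl: no H
  1 × I: no H
  Total hydrogens = 6.

6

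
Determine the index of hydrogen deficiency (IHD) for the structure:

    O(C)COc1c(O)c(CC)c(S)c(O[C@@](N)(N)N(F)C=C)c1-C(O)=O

Molecular formula from the SMILES: C14H20FN3O6S.
DoU = (2C + 2 + N − H − X)/2 = (2·14 + 2 + 3 − 20 − 1)/2 = 12/2 = 6.
(Structurally: 1 ring(s) + 5 π bond(s) = 6.)

6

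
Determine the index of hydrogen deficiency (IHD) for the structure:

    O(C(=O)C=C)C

Molecular formula from the SMILES: C4H6O2.
DoU = (2C + 2 + N − H − X)/2 = (2·4 + 2 + 0 − 6 − 0)/2 = 4/2 = 2.
(Structurally: 0 ring(s) + 2 π bond(s) = 2.)

2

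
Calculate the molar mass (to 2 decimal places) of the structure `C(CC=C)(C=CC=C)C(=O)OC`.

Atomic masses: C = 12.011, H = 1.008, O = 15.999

166.22

Molecular formula: C10H14O2.
M = 10×12.011 + 14×1.008 + 2×15.999 = 166.22 g/mol.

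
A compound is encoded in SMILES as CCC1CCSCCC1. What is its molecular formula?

Heavy atoms from the SMILES: 8 C, 1 S.
Implicit hydrogens by atom environment:
  6 × C: 2 H each → 12
  1 × C: 3 H
  1 × C: 1 H
  1 × S: no H
  Total hydrogens = 16.
Molecular formula: C8H16S

C8H16S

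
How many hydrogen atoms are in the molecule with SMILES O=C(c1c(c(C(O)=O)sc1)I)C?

Hydrogens are implicit in SMILES; fill each atom to its normal valence:
  3 × C (aromatic): no H
  2 × C: no H
  2 × O: no H
  1 × C: 3 H
  1 × C (aromatic): 1 H
  1 × I: no H
  1 × O: 1 H
  1 × S (aromatic): no H
  Total hydrogens = 5.

5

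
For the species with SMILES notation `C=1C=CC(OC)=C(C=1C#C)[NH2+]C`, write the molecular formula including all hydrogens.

Heavy atoms from the SMILES: 10 C, 1 N, 1 O.
Implicit hydrogens by atom environment:
  3 × C (aromatic): 1 H each → 3
  3 × C (aromatic): no H
  2 × C: 3 H each → 6
  1 × C: 1 H
  1 × C: no H
  1 × N (charge +1): 2 H
  1 × O: no H
  Total hydrogens = 12.
Net charge +1.
Molecular formula: C10H12NO+

C10H12NO+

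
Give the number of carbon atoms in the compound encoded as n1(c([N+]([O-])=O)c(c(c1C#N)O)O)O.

5

The symbol for carbon appears 5 times in the SMILES. Lowercase c denotes aromatic carbon and counts toward C.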